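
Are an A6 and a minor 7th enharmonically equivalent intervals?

An augmented sixth spans 10 semitones; a minor seventh spans 10.
They are enharmonically equivalent.

Yes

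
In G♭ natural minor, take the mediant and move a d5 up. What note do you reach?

The mediant of Gb natural minor is Bbb.
A diminished fifth (6 semitones) above Bbb lands on the letter F, giving Fbb.

Fbb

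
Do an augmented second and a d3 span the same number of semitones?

An augmented second spans 3 semitones; a diminished third spans 2.
The spans differ, so they are not enharmonic equivalents.

No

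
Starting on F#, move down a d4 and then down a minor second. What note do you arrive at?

B##

A diminished fourth down from F# is C## (letter C, 4 semitones down).
A minor second down from C## is B## (letter B, 1 semitone down).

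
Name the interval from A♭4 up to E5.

augmented fifth

Counting letters A–B–C–D–E gives a fifth.
Ab→E = 8 semitones, 1 wider than the perfect fifth (7), so augmented.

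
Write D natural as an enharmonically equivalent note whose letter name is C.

C##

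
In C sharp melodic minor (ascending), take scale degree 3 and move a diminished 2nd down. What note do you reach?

Scale degree 3 of C# melodic minor (ascending) is E.
A diminished second (0 semitones) below E lands on the letter D, giving D##.

D##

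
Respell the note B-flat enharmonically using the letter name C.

Bb is pitch class 10. The letter C alone is pitch class 0.
To reach pitch class 10 from C requires an offset of -2 semitones, i.e. double flat: Cbb.

Cbb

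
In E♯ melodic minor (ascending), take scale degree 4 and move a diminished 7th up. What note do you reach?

Scale degree 4 of E# melodic minor (ascending) is A#.
A diminished seventh (9 semitones) above A# lands on the letter G, giving G.

G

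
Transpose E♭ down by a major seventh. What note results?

E down a major seventh is F, so the target letter is F.
From Eb, a major seventh is 11 semitones down: Fb.

Fb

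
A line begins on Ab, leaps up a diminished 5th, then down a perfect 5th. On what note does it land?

Abb

A diminished fifth up from Ab is Ebb (letter E, 6 semitones up).
A perfect fifth down from Ebb is Abb (letter A, 7 semitones down).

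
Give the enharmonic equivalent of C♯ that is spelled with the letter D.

Plain D sits 1 semitone above C#, so on the letter D the same pitch needs a flat: Db.

Db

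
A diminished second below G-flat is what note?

G down a major second is F, so the target letter is F.
From Gb, a diminished second is 0 semitones down: F#.

F#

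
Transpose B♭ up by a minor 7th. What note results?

Ab

B up a major seventh is A#, so the target letter is A.
From Bb, a minor seventh is 10 semitones up: Ab.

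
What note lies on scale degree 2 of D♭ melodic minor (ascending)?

Eb

The Db melodic minor (ascending) scale runs Db Eb Fb Gb Ab Bb C.
Degree 2 is Eb.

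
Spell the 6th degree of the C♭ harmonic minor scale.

Abb

Degree 6 takes the letter 5 steps above C, which is A.
In harmonic minor, degree 6 sits 8 semitones above the tonic. Cb + 8 semitones is pitch class 7, spelled on A as Abb.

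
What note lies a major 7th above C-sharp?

B#

A seventh above C lands on the letter B.
A major seventh spans 11 semitones, so C# moves to pitch class 0. On the letter B that is B#.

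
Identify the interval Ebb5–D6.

augmented seventh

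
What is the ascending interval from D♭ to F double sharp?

doubly augmented third

Counting letters D–E–F gives a third.
Db→F## = 6 semitones, 2 wider than the major third (4), so doubly augmented.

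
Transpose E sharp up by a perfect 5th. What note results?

B#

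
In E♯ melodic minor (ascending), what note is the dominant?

B#

Degree 5 takes the letter 4 steps above E, which is B.
In melodic minor (ascending), degree 5 sits 7 semitones above the tonic. E# + 7 semitones is pitch class 0, spelled on B as B#.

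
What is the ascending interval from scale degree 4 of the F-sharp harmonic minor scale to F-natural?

diminished fifth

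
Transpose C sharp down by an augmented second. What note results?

Bb

C down a major second is Bb, so the target letter is B.
From C#, an augmented second is 3 semitones down: Bb.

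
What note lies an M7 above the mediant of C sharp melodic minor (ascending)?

The mediant of C# melodic minor (ascending) is E.
A major seventh (11 semitones) above E lands on the letter D, giving D#.

D#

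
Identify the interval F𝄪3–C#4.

The letter names run F→C, a span of 4 letter steps, so the interval is some kind of fifth.
F## to C# is 6 semitones. A perfect fifth is 7, so 6 makes it diminished.

diminished fifth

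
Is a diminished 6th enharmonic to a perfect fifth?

A diminished sixth spans 7 semitones; a perfect fifth spans 7.
They are enharmonically equivalent.

Yes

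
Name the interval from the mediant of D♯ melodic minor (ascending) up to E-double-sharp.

augmented seventh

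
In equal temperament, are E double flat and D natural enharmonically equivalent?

Ebb is pitch class 2; D is pitch class 2.
All spellings map to pitch class 2, so they are enharmonically equivalent.

Yes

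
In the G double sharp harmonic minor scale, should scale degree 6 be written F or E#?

Each scale degree takes a distinct letter name. Degree 6 of a scale on G must use the letter E.
E# and F are enharmonically the same pitch, but only E# uses the letter E, so it is the correct spelling here.

E#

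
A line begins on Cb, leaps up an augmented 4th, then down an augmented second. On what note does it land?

An augmented fourth up from Cb is F (letter F, 6 semitones up).
An augmented second down from F is Ebb (letter E, 3 semitones down).

Ebb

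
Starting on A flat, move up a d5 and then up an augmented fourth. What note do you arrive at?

Ab

A diminished fifth up from Ab is Ebb (letter E, 6 semitones up).
An augmented fourth up from Ebb is Ab (letter A, 6 semitones up).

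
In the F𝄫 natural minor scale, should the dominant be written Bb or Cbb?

Cbb

Each scale degree takes a distinct letter name. Degree 5 of a scale on F must use the letter C.
Cbb and Bb are enharmonically the same pitch, but only Cbb uses the letter C, so it is the correct spelling here.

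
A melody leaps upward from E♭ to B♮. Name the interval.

augmented fifth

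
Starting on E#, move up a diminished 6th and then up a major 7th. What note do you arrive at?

B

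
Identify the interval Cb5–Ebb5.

The letter names run C→E, a span of 2 letter steps, so the interval is some kind of third.
Cb to Ebb is 3 semitones. A major third is 4, so 3 makes it minor.

minor third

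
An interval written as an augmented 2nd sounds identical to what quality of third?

minor

An augmented second spans 3 semitones.
A third spanning 3 semitones is minor (the major third is 4).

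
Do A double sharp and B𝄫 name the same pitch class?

Two spellings are enharmonically equivalent only if they share a pitch class.
Here A## → 11, Bbb → 9; 9 ≠ 11, so they are not.

No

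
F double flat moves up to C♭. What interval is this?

augmented fifth

The letter names run F→C, a span of 4 letter steps, so the interval is some kind of fifth.
Fbb to Cb is 8 semitones. A perfect fifth is 7, so 8 makes it augmented.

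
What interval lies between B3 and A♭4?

diminished seventh

Counting letters B–C–D–E–F–G–A gives a seventh.
B→Ab = 9 semitones, 2 narrower than the major seventh (11), so diminished.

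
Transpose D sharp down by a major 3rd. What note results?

B

D down a major third is Bb, so the target letter is B.
From D#, a major third is 4 semitones down: B.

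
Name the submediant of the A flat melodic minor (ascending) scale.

The Ab melodic minor (ascending) scale runs Ab Bb Cb Db Eb F G.
Degree 6 is F.

F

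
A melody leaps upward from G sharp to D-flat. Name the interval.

The letter names run G→D, a span of 4 letter steps, so the interval is some kind of fifth.
G# to Db is 5 semitones. A perfect fifth is 7, so 5 makes it doubly diminished.

doubly diminished fifth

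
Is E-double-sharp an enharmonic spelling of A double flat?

No

Two spellings are enharmonically equivalent only if they share a pitch class.
Here E## → 6, Abb → 7; 6 ≠ 7, so they are not.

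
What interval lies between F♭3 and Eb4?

major seventh

Counting letters F–G–A–B–C–D–E gives a seventh.
Fb→Eb = 11 semitones, exactly the major seventh.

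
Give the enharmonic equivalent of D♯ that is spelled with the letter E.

Eb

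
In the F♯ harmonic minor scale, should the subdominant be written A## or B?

B

Each scale degree takes a distinct letter name. Degree 4 of a scale on F must use the letter B.
B and A## are enharmonically the same pitch, but only B uses the letter B, so it is the correct spelling here.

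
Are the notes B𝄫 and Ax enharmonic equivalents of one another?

No

Bbb is pitch class 9; A## is pitch class 11.
The pitch classes differ (9 vs. 11), so they are not enharmonic equivalents.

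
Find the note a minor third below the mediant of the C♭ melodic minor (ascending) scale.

The mediant of Cb melodic minor (ascending) is Ebb.
A minor third (3 semitones) below Ebb lands on the letter C, giving Cb.

Cb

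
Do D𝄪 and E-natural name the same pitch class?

D## = pitch class 4 and E = pitch class 4 — the same pitch class, so they are enharmonic equivalents.

Yes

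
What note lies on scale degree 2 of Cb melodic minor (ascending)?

Db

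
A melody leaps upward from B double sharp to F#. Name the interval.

Counting letters B–C–D–E–F gives a fifth.
B##→F# = 5 semitones, 2 narrower than the perfect fifth (7), so doubly diminished.

doubly diminished fifth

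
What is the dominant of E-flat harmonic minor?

Bb

Degree 5 takes the letter 4 steps above E, which is B.
In harmonic minor, degree 5 sits 7 semitones above the tonic. Eb + 7 semitones is pitch class 10, spelled on B as Bb.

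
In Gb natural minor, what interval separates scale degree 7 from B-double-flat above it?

Scale degree 7 of Gb natural minor is Fb.
Fb up to Bbb: letters F→B make it a fourth; 5 semitones makes it perfect.

perfect fourth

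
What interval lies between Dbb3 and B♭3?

augmented sixth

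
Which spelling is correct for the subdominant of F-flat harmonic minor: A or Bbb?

Bbb

Each scale degree takes a distinct letter name. Degree 4 of a scale on F must use the letter B.
Bbb and A are enharmonically the same pitch, but only Bbb uses the letter B, so it is the correct spelling here.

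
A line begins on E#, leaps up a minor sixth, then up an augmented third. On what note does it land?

A minor sixth up from E# is C# (letter C, 8 semitones up).
An augmented third up from C# is E## (letter E, 5 semitones up).

E##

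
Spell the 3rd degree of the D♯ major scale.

Degree 3 takes the letter 2 steps above D, which is F.
In major, degree 3 sits 4 semitones above the tonic. D# + 4 semitones is pitch class 7, spelled on F as F##.

F##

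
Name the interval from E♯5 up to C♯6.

minor sixth

Counting letters E–F–G–A–B–C gives a sixth.
E#→C# = 8 semitones, 1 narrower than the major sixth (9), so minor.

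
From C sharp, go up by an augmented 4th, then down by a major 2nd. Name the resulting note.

An augmented fourth up from C# is F## (letter F, 6 semitones up).
A major second down from F## is E# (letter E, 2 semitones down).

E#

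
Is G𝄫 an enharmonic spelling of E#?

Yes

Gbb = pitch class 5 and E# = pitch class 5 — the same pitch class, so they are enharmonic equivalents.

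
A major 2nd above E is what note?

F#

A second above E lands on the letter F.
A major second spans 2 semitones, so E moves to pitch class 6. On the letter F that is F#.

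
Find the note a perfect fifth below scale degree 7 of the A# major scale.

C##

Scale degree 7 of A# major is G##.
A perfect fifth (7 semitones) below G## lands on the letter C, giving C##.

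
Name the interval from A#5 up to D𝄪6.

augmented fourth

The letter names run A→D, a span of 3 letter steps, so the interval is some kind of fourth.
A# to D## is 6 semitones. A perfect fourth is 5, so 6 makes it augmented.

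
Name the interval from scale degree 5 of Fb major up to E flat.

major third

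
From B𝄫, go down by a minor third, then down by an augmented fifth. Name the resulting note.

Cbb

A minor third down from Bbb is Gb (letter G, 3 semitones down).
An augmented fifth down from Gb is Cbb (letter C, 8 semitones down).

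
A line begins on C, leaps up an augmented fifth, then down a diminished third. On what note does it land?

E##

An augmented fifth up from C is G# (letter G, 8 semitones up).
A diminished third down from G# is E## (letter E, 2 semitones down).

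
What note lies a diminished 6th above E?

Cb

E up a major sixth is C#, so the target letter is C.
From E, a diminished sixth is 7 semitones up: Cb.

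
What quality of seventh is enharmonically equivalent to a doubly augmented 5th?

diminished

A doubly augmented fifth spans 9 semitones.
A seventh spanning 9 semitones is diminished (the major seventh is 11).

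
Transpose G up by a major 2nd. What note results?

A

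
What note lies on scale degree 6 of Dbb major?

The Dbb major scale runs Dbb Ebb Fb Gbb Abb Bbb Cb.
Degree 6 is Bbb.

Bbb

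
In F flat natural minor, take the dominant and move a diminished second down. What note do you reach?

The dominant of Fb natural minor is Cb.
A diminished second (0 semitones) below Cb lands on the letter B, giving B.

B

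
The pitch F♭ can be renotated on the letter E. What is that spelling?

E

Fb is pitch class 4. The letter E alone is pitch class 4.
Pitch class 4 on E needs no accidental: E.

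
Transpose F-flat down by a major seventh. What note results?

F down a major seventh is Gb, so the target letter is G.
From Fb, a major seventh is 11 semitones down: Gbb.

Gbb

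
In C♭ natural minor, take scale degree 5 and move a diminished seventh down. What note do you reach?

Scale degree 5 of Cb natural minor is Gb.
A diminished seventh (9 semitones) below Gb lands on the letter A, giving A.

A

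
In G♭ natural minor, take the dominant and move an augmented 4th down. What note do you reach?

The dominant of Gb natural minor is Db.
An augmented fourth (6 semitones) below Db lands on the letter A, giving Abb.

Abb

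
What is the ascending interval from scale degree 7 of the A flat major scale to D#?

Scale degree 7 of Ab major is G.
G up to D#: letters G→D make it a fifth; 8 semitones makes it augmented.

augmented fifth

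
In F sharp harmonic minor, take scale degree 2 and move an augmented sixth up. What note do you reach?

Scale degree 2 of F# harmonic minor is G#.
An augmented sixth (10 semitones) above G# lands on the letter E, giving E##.

E##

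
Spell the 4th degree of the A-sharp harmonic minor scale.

D#

Degree 4 takes the letter 3 steps above A, which is D.
In harmonic minor, degree 4 sits 5 semitones above the tonic. A# + 5 semitones is pitch class 3, spelled on D as D#.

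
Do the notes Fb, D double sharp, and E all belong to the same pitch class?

Fb is pitch class 4; D## is pitch class 4; E is pitch class 4.
All spellings map to pitch class 4, so they are enharmonically equivalent.

Yes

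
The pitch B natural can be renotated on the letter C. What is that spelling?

Cb

Plain C sits 1 semitone above B, so on the letter C the same pitch needs a flat: Cb.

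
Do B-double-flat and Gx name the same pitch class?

Bbb = pitch class 9 and G## = pitch class 9 — the same pitch class, so they are enharmonic equivalents.

Yes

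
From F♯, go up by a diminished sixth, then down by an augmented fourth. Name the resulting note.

Abb

A diminished sixth up from F# is Db (letter D, 7 semitones up).
An augmented fourth down from Db is Abb (letter A, 6 semitones down).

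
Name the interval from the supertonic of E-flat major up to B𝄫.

diminished fourth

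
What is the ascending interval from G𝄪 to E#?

Counting letters G–A–B–C–D–E gives a sixth.
G##→E# = 8 semitones, 1 narrower than the major sixth (9), so minor.

minor sixth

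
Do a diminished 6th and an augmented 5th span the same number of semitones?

No

A diminished sixth spans 7 semitones; an augmented fifth spans 8.
The spans differ, so they are not enharmonic equivalents.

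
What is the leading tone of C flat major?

Bb

Degree 7 takes the letter 6 steps above C, which is B.
In major, degree 7 sits 11 semitones above the tonic. Cb + 11 semitones is pitch class 10, spelled on B as Bb.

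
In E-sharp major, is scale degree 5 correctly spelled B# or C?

B#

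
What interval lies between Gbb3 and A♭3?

The letter names run G→A, a span of 1 letter step, so the interval is some kind of second.
Gbb to Ab is 3 semitones. A major second is 2, so 3 makes it augmented.

augmented second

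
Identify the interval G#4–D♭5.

Counting letters G–A–B–C–D gives a fifth.
G#→Db = 5 semitones, 2 narrower than the perfect fifth (7), so doubly diminished.

doubly diminished fifth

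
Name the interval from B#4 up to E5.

diminished fourth

The letter names run B→E, a span of 3 letter steps, so the interval is some kind of fourth.
B# to E is 4 semitones. A perfect fourth is 5, so 4 makes it diminished.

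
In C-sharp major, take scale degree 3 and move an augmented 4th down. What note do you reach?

B

Scale degree 3 of C# major is E#.
An augmented fourth (6 semitones) below E# lands on the letter B, giving B.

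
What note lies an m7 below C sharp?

C down a major seventh is Db, so the target letter is D.
From C#, a minor seventh is 10 semitones down: D#.

D#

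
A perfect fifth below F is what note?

F down a perfect fifth is Bb, so the target letter is B.
From F, a perfect fifth is 7 semitones down: Bb.

Bb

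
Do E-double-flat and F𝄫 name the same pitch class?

Two spellings are enharmonically equivalent only if they share a pitch class.
Here Ebb → 2, Fbb → 3; 2 ≠ 3, so they are not.

No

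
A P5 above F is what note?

C

F up a perfect fifth is C, so the target letter is C.
From F, a perfect fifth is 7 semitones up: C.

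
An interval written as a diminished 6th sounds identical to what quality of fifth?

A diminished sixth spans 7 semitones.
A fifth spanning 7 semitones is perfect (the perfect fifth is 7).

perfect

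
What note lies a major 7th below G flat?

Abb

G down a major seventh is Ab, so the target letter is A.
From Gb, a major seventh is 11 semitones down: Abb.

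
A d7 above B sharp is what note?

B up a major seventh is A#, so the target letter is A.
From B#, a diminished seventh is 9 semitones up: A.

A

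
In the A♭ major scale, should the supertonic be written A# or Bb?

Bb

Each scale degree takes a distinct letter name. Degree 2 of a scale on A must use the letter B.
Bb and A# are enharmonically the same pitch, but only Bb uses the letter B, so it is the correct spelling here.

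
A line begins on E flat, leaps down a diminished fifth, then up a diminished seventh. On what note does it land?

Gb

A diminished fifth down from Eb is A (letter A, 6 semitones down).
A diminished seventh up from A is Gb (letter G, 9 semitones up).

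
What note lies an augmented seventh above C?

B#

C up a major seventh is B, so the target letter is B.
From C, an augmented seventh is 12 semitones up: B#.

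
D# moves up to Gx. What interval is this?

augmented fourth

The letter names run D→G, a span of 3 letter steps, so the interval is some kind of fourth.
D# to G## is 6 semitones. A perfect fourth is 5, so 6 makes it augmented.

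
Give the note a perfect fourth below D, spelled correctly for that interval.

D down a perfect fourth is A, so the target letter is A.
From D, a perfect fourth is 5 semitones down: A.

A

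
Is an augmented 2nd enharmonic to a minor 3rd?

An augmented second spans 3 semitones; a minor third spans 3.
They are enharmonically equivalent.

Yes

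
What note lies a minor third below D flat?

D down a major third is Bb, so the target letter is B.
From Db, a minor third is 3 semitones down: Bb.

Bb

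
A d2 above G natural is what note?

G up a major second is A, so the target letter is A.
From G, a diminished second is 0 semitones up: Abb.

Abb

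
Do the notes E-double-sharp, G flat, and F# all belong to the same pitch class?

Yes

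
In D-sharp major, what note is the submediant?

The D# major scale runs D# E# F## G# A# B# C##.
Degree 6 is B#.

B#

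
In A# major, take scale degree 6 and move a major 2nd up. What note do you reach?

G##

Scale degree 6 of A# major is F##.
A major second (2 semitones) above F## lands on the letter G, giving G##.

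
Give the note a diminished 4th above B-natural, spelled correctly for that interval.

Eb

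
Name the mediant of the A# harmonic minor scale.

Degree 3 takes the letter 2 steps above A, which is C.
In harmonic minor, degree 3 sits 3 semitones above the tonic. A# + 3 semitones is pitch class 1, spelled on C as C#.

C#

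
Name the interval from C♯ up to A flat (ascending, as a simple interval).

The letter names run C→A, a span of 5 letter steps, so the interval is some kind of sixth.
C# to Ab is 7 semitones. A major sixth is 9, so 7 makes it diminished.

diminished sixth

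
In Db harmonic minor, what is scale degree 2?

Eb

The Db harmonic minor scale runs Db Eb Fb Gb Ab Bbb C.
Degree 2 is Eb.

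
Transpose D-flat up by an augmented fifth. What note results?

A

A fifth above D lands on the letter A.
An augmented fifth spans 8 semitones, so Db moves to pitch class 9. On the letter A that is A.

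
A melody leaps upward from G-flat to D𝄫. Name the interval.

diminished fifth

The letter names run G→D, a span of 4 letter steps, so the interval is some kind of fifth.
Gb to Dbb is 6 semitones. A perfect fifth is 7, so 6 makes it diminished.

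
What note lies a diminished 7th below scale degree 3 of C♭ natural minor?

F

Scale degree 3 of Cb natural minor is Ebb.
A diminished seventh (9 semitones) below Ebb lands on the letter F, giving F.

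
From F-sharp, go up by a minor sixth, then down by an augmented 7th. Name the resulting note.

Ebb

A minor sixth up from F# is D (letter D, 8 semitones up).
An augmented seventh down from D is Ebb (letter E, 12 semitones down).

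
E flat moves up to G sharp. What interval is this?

augmented third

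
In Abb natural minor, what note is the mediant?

Cbb

Degree 3 takes the letter 2 steps above A, which is C.
In natural minor, degree 3 sits 3 semitones above the tonic. Abb + 3 semitones is pitch class 10, spelled on C as Cbb.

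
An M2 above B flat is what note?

A second above B lands on the letter C.
A major second spans 2 semitones, so Bb moves to pitch class 0. On the letter C that is C.

C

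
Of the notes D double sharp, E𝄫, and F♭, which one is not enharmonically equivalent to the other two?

In 12-tone equal temperament, enharmonic equivalents share a pitch class. D## is pitch class 4; Ebb is pitch class 2; Fb is pitch class 4.
D## and Fb share pitch class 4, while Ebb is pitch class 2.

Ebb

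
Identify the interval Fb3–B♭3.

The letter names run F→B, a span of 3 letter steps, so the interval is some kind of fourth.
Fb to Bb is 6 semitones. A perfect fourth is 5, so 6 makes it augmented.

augmented fourth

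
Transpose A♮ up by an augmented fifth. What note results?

E#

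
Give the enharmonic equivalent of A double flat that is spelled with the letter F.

Abb is pitch class 7. The letter F alone is pitch class 5.
To reach pitch class 7 from F requires an offset of +2 semitones, i.e. double sharp: F##.

F##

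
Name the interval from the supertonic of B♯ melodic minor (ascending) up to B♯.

minor seventh

The supertonic of B# melodic minor (ascending) is C##.
C## up to B#: letters C→B make it a seventh; 10 semitones makes it minor.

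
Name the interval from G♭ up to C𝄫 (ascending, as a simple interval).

diminished fourth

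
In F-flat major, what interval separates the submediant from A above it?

augmented fifth

The submediant of Fb major is Db.
Db up to A: letters D→A make it a fifth; 8 semitones makes it augmented.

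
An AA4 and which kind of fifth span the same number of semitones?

A doubly augmented fourth spans 7 semitones.
A fifth spanning 7 semitones is perfect (the perfect fifth is 7).

perfect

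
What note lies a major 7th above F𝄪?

E##

F up a major seventh is E, so the target letter is E.
From F##, a major seventh is 11 semitones up: E##.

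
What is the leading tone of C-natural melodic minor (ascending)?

B

Degree 7 takes the letter 6 steps above C, which is B.
In melodic minor (ascending), degree 7 sits 11 semitones above the tonic. C + 11 semitones is pitch class 11, spelled on B as B.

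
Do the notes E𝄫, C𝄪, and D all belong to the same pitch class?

Ebb is pitch class 2; C## is pitch class 2; D is pitch class 2.
All spellings map to pitch class 2, so they are enharmonically equivalent.

Yes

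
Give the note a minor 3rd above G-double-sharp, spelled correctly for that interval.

B#

G up a major third is B, so the target letter is B.
From G##, a minor third is 3 semitones up: B#.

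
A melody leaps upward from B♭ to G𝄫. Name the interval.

diminished sixth

Counting letters B–C–D–E–F–G gives a sixth.
Bb→Gbb = 7 semitones, 2 narrower than the major sixth (9), so diminished.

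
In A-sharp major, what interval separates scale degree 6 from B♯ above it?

perfect fourth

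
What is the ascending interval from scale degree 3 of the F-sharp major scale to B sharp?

Scale degree 3 of F# major is A#.
A# up to B#: letters A→B make it a second; 2 semitones makes it major.

major second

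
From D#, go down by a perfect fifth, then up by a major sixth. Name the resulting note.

A perfect fifth down from D# is G# (letter G, 7 semitones down).
A major sixth up from G# is E# (letter E, 9 semitones up).

E#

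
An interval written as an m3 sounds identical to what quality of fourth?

doubly diminished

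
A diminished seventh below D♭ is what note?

E

D down a major seventh is Eb, so the target letter is E.
From Db, a diminished seventh is 9 semitones down: E.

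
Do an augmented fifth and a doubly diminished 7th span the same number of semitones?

Yes

An augmented fifth spans 8 semitones; a doubly diminished seventh spans 8.
They are enharmonically equivalent.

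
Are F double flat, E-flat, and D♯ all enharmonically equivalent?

Yes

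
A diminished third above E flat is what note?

Gbb

A third above E lands on the letter G.
A diminished third spans 2 semitones, so Eb moves to pitch class 5. On the letter G that is Gbb.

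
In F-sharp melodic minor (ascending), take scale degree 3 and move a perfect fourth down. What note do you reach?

E

Scale degree 3 of F# melodic minor (ascending) is A.
A perfect fourth (5 semitones) below A lands on the letter E, giving E.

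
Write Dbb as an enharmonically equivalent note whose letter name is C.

C

Plain C sits at the same pitch as Dbb, so on the letter C the same pitch needs a natural: C.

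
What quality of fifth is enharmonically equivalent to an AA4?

perfect

A doubly augmented fourth spans 7 semitones.
A fifth spanning 7 semitones is perfect (the perfect fifth is 7).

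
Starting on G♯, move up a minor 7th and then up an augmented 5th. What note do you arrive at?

A minor seventh up from G# is F# (letter F, 10 semitones up).
An augmented fifth up from F# is C## (letter C, 8 semitones up).

C##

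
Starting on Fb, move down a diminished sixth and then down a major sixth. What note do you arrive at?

C

A diminished sixth down from Fb is A (letter A, 7 semitones down).
A major sixth down from A is C (letter C, 9 semitones down).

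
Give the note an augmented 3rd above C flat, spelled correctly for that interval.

C up a major third is E, so the target letter is E.
From Cb, an augmented third is 5 semitones up: E.

E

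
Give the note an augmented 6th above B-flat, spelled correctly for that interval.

B up a major sixth is G#, so the target letter is G.
From Bb, an augmented sixth is 10 semitones up: G#.

G#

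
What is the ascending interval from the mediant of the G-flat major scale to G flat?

minor sixth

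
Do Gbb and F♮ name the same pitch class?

Gbb is pitch class 5; F is pitch class 5.
All spellings map to pitch class 5, so they are enharmonically equivalent.

Yes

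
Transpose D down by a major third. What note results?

D down a major third is Bb, so the target letter is B.
From D, a major third is 4 semitones down: Bb.

Bb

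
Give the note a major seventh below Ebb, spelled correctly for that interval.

Fbb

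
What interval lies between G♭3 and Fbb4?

The letter names run G→F, a span of 6 letter steps, so the interval is some kind of seventh.
Gb to Fbb is 9 semitones. A major seventh is 11, so 9 makes it diminished.

diminished seventh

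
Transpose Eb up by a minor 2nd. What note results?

Fb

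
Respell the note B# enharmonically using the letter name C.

Plain C sits at the same pitch as B#, so on the letter C the same pitch needs a natural: C.

C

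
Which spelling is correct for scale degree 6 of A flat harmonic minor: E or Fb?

Each scale degree takes a distinct letter name. Degree 6 of a scale on A must use the letter F.
Fb and E are enharmonically the same pitch, but only Fb uses the letter F, so it is the correct spelling here.

Fb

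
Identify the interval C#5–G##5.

Counting letters C–D–E–F–G gives a fifth.
C#→G## = 8 semitones, 1 wider than the perfect fifth (7), so augmented.

augmented fifth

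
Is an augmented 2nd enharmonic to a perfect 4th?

An augmented second spans 3 semitones; a perfect fourth spans 5.
The spans differ, so they are not enharmonic equivalents.

No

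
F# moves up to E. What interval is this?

The letter names run F→E, a span of 6 letter steps, so the interval is some kind of seventh.
F# to E is 10 semitones. A major seventh is 11, so 10 makes it minor.

minor seventh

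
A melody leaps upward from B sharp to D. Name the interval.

diminished third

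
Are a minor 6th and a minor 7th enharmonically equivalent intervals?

A minor sixth spans 8 semitones; a minor seventh spans 10.
The spans differ, so they are not enharmonic equivalents.

No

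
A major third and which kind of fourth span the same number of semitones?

diminished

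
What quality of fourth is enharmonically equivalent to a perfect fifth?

doubly augmented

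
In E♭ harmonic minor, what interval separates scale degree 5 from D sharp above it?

augmented third

Scale degree 5 of Eb harmonic minor is Bb.
Bb up to D#: letters B→D make it a third; 5 semitones makes it augmented.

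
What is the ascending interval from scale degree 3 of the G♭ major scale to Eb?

Scale degree 3 of Gb major is Bb.
Bb up to Eb: letters B→E make it a fourth; 5 semitones makes it perfect.

perfect fourth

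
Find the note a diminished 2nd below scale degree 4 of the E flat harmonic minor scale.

G#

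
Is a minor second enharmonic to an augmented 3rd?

No

A minor second spans 1 semitone; an augmented third spans 5.
The spans differ, so they are not enharmonic equivalents.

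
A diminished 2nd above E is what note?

A second above E lands on the letter F.
A diminished second spans 0 semitones, so E moves to pitch class 4. On the letter F that is Fb.

Fb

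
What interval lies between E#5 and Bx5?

augmented fifth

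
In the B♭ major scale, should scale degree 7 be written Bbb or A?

A

Each scale degree takes a distinct letter name. Degree 7 of a scale on B must use the letter A.
A and Bbb are enharmonically the same pitch, but only A uses the letter A, so it is the correct spelling here.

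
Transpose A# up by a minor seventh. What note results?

A seventh above A lands on the letter G.
A minor seventh spans 10 semitones, so A# moves to pitch class 8. On the letter G that is G#.

G#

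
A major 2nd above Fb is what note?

F up a major second is G, so the target letter is G.
From Fb, a major second is 2 semitones up: Gb.

Gb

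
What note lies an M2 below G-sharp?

F#

A second below G lands on the letter F.
A major second spans 2 semitones, so G# moves to pitch class 6. On the letter F that is F#.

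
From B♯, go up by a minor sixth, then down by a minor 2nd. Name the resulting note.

A minor sixth up from B# is G# (letter G, 8 semitones up).
A minor second down from G# is F## (letter F, 1 semitone down).

F##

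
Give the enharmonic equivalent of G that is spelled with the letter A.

Plain A sits 2 semitones above G, so on the letter A the same pitch needs a double flat: Abb.

Abb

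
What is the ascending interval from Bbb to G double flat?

minor sixth

Counting letters B–C–D–E–F–G gives a sixth.
Bbb→Gbb = 8 semitones, 1 narrower than the major sixth (9), so minor.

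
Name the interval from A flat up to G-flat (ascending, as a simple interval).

minor seventh

Counting letters A–B–C–D–E–F–G gives a seventh.
Ab→Gb = 10 semitones, 1 narrower than the major seventh (11), so minor.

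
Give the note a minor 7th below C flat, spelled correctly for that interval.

C down a major seventh is Db, so the target letter is D.
From Cb, a minor seventh is 10 semitones down: Db.

Db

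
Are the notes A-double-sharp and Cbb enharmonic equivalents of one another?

Two spellings are enharmonically equivalent only if they share a pitch class.
Here A## → 11, Cbb → 10; 10 ≠ 11, so they are not.

No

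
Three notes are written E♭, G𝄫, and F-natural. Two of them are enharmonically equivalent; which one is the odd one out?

In 12-tone equal temperament, enharmonic equivalents share a pitch class. Eb is pitch class 3; Gbb is pitch class 5; F is pitch class 5.
Gbb and F share pitch class 5, while Eb is pitch class 3.

Eb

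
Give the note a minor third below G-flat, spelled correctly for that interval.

A third below G lands on the letter E.
A minor third spans 3 semitones, so Gb moves to pitch class 3. On the letter E that is Eb.

Eb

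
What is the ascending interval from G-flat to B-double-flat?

minor third

The letter names run G→B, a span of 2 letter steps, so the interval is some kind of third.
Gb to Bbb is 3 semitones. A major third is 4, so 3 makes it minor.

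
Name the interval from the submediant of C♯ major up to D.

diminished fourth

The submediant of C# major is A#.
A# up to D: letters A→D make it a fourth; 4 semitones makes it diminished.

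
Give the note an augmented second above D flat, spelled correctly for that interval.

D up a major second is E, so the target letter is E.
From Db, an augmented second is 3 semitones up: E.

E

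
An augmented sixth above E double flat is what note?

C

A sixth above E lands on the letter C.
An augmented sixth spans 10 semitones, so Ebb moves to pitch class 0. On the letter C that is C.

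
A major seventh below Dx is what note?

A seventh below D lands on the letter E.
A major seventh spans 11 semitones, so D## moves to pitch class 5. On the letter E that is E#.

E#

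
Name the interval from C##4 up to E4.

diminished third

The letter names run C→E, a span of 2 letter steps, so the interval is some kind of third.
C## to E is 2 semitones. A major third is 4, so 2 makes it diminished.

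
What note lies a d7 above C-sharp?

Bb

C up a major seventh is B, so the target letter is B.
From C#, a diminished seventh is 9 semitones up: Bb.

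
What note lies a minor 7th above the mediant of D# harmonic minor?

The mediant of D# harmonic minor is F#.
A minor seventh (10 semitones) above F# lands on the letter E, giving E.

E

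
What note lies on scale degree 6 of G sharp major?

The G# major scale runs G# A# B# C# D# E# F##.
Degree 6 is E#.

E#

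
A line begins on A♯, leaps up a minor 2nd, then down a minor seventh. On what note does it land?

C#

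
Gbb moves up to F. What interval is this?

Counting letters G–A–B–C–D–E–F gives a seventh.
Gbb→F = 12 semitones, 1 wider than the major seventh (11), so augmented.

augmented seventh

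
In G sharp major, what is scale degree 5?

D#

Degree 5 takes the letter 4 steps above G, which is D.
In major, degree 5 sits 7 semitones above the tonic. G# + 7 semitones is pitch class 3, spelled on D as D#.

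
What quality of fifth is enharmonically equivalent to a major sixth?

doubly augmented

A major sixth spans 9 semitones.
A fifth spanning 9 semitones is doubly augmented (the perfect fifth is 7).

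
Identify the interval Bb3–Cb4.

minor second

Counting letters B–C gives a second.
Bb→Cb = 1 semitone, 1 narrower than the major second (2), so minor.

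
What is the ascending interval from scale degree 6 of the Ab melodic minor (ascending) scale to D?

major sixth

Scale degree 6 of Ab melodic minor (ascending) is F.
F up to D: letters F→D make it a sixth; 9 semitones makes it major.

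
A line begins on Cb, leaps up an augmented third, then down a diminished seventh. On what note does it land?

An augmented third up from Cb is E (letter E, 5 semitones up).
A diminished seventh down from E is F## (letter F, 9 semitones down).

F##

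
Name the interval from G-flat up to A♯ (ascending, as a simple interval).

The letter names run G→A, a span of 1 letter step, so the interval is some kind of second.
Gb to A# is 4 semitones. A major second is 2, so 4 makes it doubly augmented.

doubly augmented second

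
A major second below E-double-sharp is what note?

D##

A second below E lands on the letter D.
A major second spans 2 semitones, so E## moves to pitch class 4. On the letter D that is D##.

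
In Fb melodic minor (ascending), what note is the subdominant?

Bbb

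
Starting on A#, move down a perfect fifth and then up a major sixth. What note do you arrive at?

A perfect fifth down from A# is D# (letter D, 7 semitones down).
A major sixth up from D# is B# (letter B, 9 semitones up).

B#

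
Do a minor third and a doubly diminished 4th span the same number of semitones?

Yes

A minor third spans 3 semitones; a doubly diminished fourth spans 3.
They are enharmonically equivalent.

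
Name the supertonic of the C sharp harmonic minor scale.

The C# harmonic minor scale runs C# D# E F# G# A B#.
Degree 2 is D#.

D#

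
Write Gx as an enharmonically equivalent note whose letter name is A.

Plain A sits at the same pitch as G##, so on the letter A the same pitch needs a natural: A.

A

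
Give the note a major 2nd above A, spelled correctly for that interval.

A second above A lands on the letter B.
A major second spans 2 semitones, so A moves to pitch class 11. On the letter B that is B.

B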